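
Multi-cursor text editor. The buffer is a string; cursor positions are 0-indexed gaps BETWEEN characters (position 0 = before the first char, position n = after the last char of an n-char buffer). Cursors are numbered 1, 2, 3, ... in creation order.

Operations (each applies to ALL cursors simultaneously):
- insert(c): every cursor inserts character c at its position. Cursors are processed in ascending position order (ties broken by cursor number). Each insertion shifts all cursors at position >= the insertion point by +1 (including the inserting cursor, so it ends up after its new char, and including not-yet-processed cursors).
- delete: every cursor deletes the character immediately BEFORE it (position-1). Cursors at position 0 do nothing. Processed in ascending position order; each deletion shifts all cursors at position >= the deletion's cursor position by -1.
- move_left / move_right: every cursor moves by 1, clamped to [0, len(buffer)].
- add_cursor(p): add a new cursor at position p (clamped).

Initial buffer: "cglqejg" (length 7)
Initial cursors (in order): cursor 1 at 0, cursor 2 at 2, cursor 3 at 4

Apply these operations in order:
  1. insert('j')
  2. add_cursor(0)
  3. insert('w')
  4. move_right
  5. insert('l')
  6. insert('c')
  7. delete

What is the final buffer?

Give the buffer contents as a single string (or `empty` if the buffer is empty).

Answer: wjlwclgjwllqjweljg

Derivation:
After op 1 (insert('j')): buffer="jcgjlqjejg" (len 10), cursors c1@1 c2@4 c3@7, authorship 1..2..3...
After op 2 (add_cursor(0)): buffer="jcgjlqjejg" (len 10), cursors c4@0 c1@1 c2@4 c3@7, authorship 1..2..3...
After op 3 (insert('w')): buffer="wjwcgjwlqjwejg" (len 14), cursors c4@1 c1@3 c2@7 c3@11, authorship 411..22..33...
After op 4 (move_right): buffer="wjwcgjwlqjwejg" (len 14), cursors c4@2 c1@4 c2@8 c3@12, authorship 411..22..33...
After op 5 (insert('l')): buffer="wjlwclgjwllqjweljg" (len 18), cursors c4@3 c1@6 c2@11 c3@16, authorship 4141.1.22.2.33.3..
After op 6 (insert('c')): buffer="wjlcwclcgjwllcqjwelcjg" (len 22), cursors c4@4 c1@8 c2@14 c3@20, authorship 41441.11.22.22.33.33..
After op 7 (delete): buffer="wjlwclgjwllqjweljg" (len 18), cursors c4@3 c1@6 c2@11 c3@16, authorship 4141.1.22.2.33.3..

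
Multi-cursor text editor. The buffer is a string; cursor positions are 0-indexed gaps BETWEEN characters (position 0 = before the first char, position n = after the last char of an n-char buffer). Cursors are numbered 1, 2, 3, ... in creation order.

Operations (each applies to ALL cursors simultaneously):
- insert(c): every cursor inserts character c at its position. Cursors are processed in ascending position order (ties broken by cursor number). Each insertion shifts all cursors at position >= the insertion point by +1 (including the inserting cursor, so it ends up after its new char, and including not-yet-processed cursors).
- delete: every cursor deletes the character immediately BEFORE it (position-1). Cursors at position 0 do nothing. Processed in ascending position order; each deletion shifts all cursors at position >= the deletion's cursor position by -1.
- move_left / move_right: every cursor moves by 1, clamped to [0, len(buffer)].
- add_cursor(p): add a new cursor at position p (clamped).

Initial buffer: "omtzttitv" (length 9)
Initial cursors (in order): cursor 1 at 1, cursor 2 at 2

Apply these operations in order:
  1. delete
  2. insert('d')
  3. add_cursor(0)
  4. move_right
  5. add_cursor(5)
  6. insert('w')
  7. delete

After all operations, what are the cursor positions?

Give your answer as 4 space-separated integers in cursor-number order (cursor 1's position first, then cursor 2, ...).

Answer: 3 3 1 5

Derivation:
After op 1 (delete): buffer="tzttitv" (len 7), cursors c1@0 c2@0, authorship .......
After op 2 (insert('d')): buffer="ddtzttitv" (len 9), cursors c1@2 c2@2, authorship 12.......
After op 3 (add_cursor(0)): buffer="ddtzttitv" (len 9), cursors c3@0 c1@2 c2@2, authorship 12.......
After op 4 (move_right): buffer="ddtzttitv" (len 9), cursors c3@1 c1@3 c2@3, authorship 12.......
After op 5 (add_cursor(5)): buffer="ddtzttitv" (len 9), cursors c3@1 c1@3 c2@3 c4@5, authorship 12.......
After op 6 (insert('w')): buffer="dwdtwwztwtitv" (len 13), cursors c3@2 c1@6 c2@6 c4@9, authorship 132.12..4....
After op 7 (delete): buffer="ddtzttitv" (len 9), cursors c3@1 c1@3 c2@3 c4@5, authorship 12.......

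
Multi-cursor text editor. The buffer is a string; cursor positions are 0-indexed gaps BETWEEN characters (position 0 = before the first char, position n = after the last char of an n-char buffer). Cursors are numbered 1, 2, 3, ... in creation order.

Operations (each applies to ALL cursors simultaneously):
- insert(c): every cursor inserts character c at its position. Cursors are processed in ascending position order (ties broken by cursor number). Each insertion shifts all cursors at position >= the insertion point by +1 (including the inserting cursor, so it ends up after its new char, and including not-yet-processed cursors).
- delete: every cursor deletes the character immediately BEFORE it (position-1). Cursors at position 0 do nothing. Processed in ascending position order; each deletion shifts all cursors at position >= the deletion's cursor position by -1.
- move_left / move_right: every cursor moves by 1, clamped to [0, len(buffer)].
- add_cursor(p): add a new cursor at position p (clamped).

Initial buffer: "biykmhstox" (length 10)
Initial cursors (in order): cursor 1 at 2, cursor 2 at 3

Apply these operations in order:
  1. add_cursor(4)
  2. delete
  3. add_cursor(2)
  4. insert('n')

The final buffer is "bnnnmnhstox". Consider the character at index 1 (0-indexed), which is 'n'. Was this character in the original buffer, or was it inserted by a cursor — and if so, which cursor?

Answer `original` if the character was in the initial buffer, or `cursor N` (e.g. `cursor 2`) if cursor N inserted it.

Answer: cursor 1

Derivation:
After op 1 (add_cursor(4)): buffer="biykmhstox" (len 10), cursors c1@2 c2@3 c3@4, authorship ..........
After op 2 (delete): buffer="bmhstox" (len 7), cursors c1@1 c2@1 c3@1, authorship .......
After op 3 (add_cursor(2)): buffer="bmhstox" (len 7), cursors c1@1 c2@1 c3@1 c4@2, authorship .......
After op 4 (insert('n')): buffer="bnnnmnhstox" (len 11), cursors c1@4 c2@4 c3@4 c4@6, authorship .123.4.....
Authorship (.=original, N=cursor N): . 1 2 3 . 4 . . . . .
Index 1: author = 1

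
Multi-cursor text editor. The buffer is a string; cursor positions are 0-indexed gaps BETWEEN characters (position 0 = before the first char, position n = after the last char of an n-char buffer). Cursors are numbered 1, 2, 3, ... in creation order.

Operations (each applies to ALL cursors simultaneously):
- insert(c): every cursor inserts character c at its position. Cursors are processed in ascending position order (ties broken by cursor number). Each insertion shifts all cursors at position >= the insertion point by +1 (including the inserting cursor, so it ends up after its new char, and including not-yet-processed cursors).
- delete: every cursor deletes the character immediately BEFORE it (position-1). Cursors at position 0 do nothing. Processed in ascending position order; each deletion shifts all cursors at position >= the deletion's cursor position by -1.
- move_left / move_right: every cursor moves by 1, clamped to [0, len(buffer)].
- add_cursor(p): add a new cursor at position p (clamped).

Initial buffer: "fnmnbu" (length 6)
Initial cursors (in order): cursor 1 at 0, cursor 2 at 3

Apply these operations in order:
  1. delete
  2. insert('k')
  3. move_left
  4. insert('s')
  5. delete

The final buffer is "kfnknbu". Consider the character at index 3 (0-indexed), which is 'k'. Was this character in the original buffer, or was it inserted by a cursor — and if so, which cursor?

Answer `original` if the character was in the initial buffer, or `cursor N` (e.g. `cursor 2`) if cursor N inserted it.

Answer: cursor 2

Derivation:
After op 1 (delete): buffer="fnnbu" (len 5), cursors c1@0 c2@2, authorship .....
After op 2 (insert('k')): buffer="kfnknbu" (len 7), cursors c1@1 c2@4, authorship 1..2...
After op 3 (move_left): buffer="kfnknbu" (len 7), cursors c1@0 c2@3, authorship 1..2...
After op 4 (insert('s')): buffer="skfnsknbu" (len 9), cursors c1@1 c2@5, authorship 11..22...
After op 5 (delete): buffer="kfnknbu" (len 7), cursors c1@0 c2@3, authorship 1..2...
Authorship (.=original, N=cursor N): 1 . . 2 . . .
Index 3: author = 2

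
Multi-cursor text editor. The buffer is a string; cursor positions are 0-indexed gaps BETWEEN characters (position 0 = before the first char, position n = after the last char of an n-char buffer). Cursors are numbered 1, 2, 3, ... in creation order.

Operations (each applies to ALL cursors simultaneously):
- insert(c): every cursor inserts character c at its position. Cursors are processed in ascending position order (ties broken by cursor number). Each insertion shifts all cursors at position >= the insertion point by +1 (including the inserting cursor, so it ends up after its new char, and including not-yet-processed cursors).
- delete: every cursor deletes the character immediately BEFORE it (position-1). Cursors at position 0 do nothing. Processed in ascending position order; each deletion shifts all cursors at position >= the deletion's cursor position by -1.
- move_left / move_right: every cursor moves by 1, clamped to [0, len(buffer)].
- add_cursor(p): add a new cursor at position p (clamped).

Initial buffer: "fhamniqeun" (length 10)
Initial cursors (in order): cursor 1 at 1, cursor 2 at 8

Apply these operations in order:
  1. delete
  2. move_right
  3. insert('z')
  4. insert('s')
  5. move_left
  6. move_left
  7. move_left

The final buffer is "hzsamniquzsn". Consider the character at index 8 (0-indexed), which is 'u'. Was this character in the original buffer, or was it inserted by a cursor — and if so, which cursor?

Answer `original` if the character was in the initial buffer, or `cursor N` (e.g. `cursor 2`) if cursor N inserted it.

After op 1 (delete): buffer="hamniqun" (len 8), cursors c1@0 c2@6, authorship ........
After op 2 (move_right): buffer="hamniqun" (len 8), cursors c1@1 c2@7, authorship ........
After op 3 (insert('z')): buffer="hzamniquzn" (len 10), cursors c1@2 c2@9, authorship .1......2.
After op 4 (insert('s')): buffer="hzsamniquzsn" (len 12), cursors c1@3 c2@11, authorship .11......22.
After op 5 (move_left): buffer="hzsamniquzsn" (len 12), cursors c1@2 c2@10, authorship .11......22.
After op 6 (move_left): buffer="hzsamniquzsn" (len 12), cursors c1@1 c2@9, authorship .11......22.
After op 7 (move_left): buffer="hzsamniquzsn" (len 12), cursors c1@0 c2@8, authorship .11......22.
Authorship (.=original, N=cursor N): . 1 1 . . . . . . 2 2 .
Index 8: author = original

Answer: original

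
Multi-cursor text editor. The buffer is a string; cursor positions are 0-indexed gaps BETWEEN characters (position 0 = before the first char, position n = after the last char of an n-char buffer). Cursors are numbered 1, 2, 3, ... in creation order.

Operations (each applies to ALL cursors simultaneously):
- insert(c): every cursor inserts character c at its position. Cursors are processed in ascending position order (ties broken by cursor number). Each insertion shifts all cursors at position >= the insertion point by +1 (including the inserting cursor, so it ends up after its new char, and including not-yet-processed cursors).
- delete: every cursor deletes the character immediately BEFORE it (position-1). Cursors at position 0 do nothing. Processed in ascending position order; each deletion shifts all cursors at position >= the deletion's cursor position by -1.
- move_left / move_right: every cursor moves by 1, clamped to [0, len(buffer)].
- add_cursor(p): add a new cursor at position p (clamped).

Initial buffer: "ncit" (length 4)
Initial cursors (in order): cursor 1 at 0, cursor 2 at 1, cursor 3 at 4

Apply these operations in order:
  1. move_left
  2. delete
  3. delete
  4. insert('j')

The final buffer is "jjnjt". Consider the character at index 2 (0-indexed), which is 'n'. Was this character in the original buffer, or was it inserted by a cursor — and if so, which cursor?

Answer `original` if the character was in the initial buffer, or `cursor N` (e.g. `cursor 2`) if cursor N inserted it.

After op 1 (move_left): buffer="ncit" (len 4), cursors c1@0 c2@0 c3@3, authorship ....
After op 2 (delete): buffer="nct" (len 3), cursors c1@0 c2@0 c3@2, authorship ...
After op 3 (delete): buffer="nt" (len 2), cursors c1@0 c2@0 c3@1, authorship ..
After op 4 (insert('j')): buffer="jjnjt" (len 5), cursors c1@2 c2@2 c3@4, authorship 12.3.
Authorship (.=original, N=cursor N): 1 2 . 3 .
Index 2: author = original

Answer: original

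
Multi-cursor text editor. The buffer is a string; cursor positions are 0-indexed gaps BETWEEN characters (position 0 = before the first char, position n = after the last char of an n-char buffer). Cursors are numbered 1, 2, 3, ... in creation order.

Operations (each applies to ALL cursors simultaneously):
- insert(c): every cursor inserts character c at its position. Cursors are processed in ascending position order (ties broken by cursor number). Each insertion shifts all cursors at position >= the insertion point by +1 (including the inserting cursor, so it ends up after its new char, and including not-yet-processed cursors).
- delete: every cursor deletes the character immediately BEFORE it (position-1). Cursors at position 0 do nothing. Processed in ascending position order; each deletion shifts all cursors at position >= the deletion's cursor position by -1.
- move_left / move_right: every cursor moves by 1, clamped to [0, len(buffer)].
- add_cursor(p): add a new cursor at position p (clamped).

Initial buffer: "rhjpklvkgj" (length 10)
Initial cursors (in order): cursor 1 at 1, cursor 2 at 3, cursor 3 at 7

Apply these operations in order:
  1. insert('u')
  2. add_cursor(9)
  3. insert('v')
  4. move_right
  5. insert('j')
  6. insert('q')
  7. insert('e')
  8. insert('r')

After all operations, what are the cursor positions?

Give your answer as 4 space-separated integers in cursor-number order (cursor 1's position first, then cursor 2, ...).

After op 1 (insert('u')): buffer="ruhjupklvukgj" (len 13), cursors c1@2 c2@5 c3@10, authorship .1..2....3...
After op 2 (add_cursor(9)): buffer="ruhjupklvukgj" (len 13), cursors c1@2 c2@5 c4@9 c3@10, authorship .1..2....3...
After op 3 (insert('v')): buffer="ruvhjuvpklvvuvkgj" (len 17), cursors c1@3 c2@7 c4@12 c3@14, authorship .11..22....433...
After op 4 (move_right): buffer="ruvhjuvpklvvuvkgj" (len 17), cursors c1@4 c2@8 c4@13 c3@15, authorship .11..22....433...
After op 5 (insert('j')): buffer="ruvhjjuvpjklvvujvkjgj" (len 21), cursors c1@5 c2@10 c4@16 c3@19, authorship .11.1.22.2...4343.3..
After op 6 (insert('q')): buffer="ruvhjqjuvpjqklvvujqvkjqgj" (len 25), cursors c1@6 c2@12 c4@19 c3@23, authorship .11.11.22.22...43443.33..
After op 7 (insert('e')): buffer="ruvhjqejuvpjqeklvvujqevkjqegj" (len 29), cursors c1@7 c2@14 c4@22 c3@27, authorship .11.111.22.222...434443.333..
After op 8 (insert('r')): buffer="ruvhjqerjuvpjqerklvvujqervkjqergj" (len 33), cursors c1@8 c2@16 c4@25 c3@31, authorship .11.1111.22.2222...4344443.3333..

Answer: 8 16 31 25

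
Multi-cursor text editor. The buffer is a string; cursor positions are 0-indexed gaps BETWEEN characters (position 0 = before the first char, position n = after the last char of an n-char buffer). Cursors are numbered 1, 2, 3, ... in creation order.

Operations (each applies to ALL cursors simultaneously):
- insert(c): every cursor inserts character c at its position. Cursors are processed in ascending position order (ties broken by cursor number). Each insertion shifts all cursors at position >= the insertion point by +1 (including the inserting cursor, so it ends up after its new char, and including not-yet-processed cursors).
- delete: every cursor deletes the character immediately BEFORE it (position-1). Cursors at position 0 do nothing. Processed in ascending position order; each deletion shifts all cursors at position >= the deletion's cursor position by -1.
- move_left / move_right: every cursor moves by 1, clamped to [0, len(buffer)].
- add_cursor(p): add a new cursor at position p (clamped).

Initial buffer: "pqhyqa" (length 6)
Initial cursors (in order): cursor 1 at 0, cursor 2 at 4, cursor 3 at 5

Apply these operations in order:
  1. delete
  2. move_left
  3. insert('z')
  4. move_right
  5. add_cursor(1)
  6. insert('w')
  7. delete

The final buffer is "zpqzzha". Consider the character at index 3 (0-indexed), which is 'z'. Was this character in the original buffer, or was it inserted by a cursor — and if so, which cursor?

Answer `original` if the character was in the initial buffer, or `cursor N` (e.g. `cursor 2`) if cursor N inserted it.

Answer: cursor 2

Derivation:
After op 1 (delete): buffer="pqha" (len 4), cursors c1@0 c2@3 c3@3, authorship ....
After op 2 (move_left): buffer="pqha" (len 4), cursors c1@0 c2@2 c3@2, authorship ....
After op 3 (insert('z')): buffer="zpqzzha" (len 7), cursors c1@1 c2@5 c3@5, authorship 1..23..
After op 4 (move_right): buffer="zpqzzha" (len 7), cursors c1@2 c2@6 c3@6, authorship 1..23..
After op 5 (add_cursor(1)): buffer="zpqzzha" (len 7), cursors c4@1 c1@2 c2@6 c3@6, authorship 1..23..
After op 6 (insert('w')): buffer="zwpwqzzhwwa" (len 11), cursors c4@2 c1@4 c2@10 c3@10, authorship 14.1.23.23.
After op 7 (delete): buffer="zpqzzha" (len 7), cursors c4@1 c1@2 c2@6 c3@6, authorship 1..23..
Authorship (.=original, N=cursor N): 1 . . 2 3 . .
Index 3: author = 2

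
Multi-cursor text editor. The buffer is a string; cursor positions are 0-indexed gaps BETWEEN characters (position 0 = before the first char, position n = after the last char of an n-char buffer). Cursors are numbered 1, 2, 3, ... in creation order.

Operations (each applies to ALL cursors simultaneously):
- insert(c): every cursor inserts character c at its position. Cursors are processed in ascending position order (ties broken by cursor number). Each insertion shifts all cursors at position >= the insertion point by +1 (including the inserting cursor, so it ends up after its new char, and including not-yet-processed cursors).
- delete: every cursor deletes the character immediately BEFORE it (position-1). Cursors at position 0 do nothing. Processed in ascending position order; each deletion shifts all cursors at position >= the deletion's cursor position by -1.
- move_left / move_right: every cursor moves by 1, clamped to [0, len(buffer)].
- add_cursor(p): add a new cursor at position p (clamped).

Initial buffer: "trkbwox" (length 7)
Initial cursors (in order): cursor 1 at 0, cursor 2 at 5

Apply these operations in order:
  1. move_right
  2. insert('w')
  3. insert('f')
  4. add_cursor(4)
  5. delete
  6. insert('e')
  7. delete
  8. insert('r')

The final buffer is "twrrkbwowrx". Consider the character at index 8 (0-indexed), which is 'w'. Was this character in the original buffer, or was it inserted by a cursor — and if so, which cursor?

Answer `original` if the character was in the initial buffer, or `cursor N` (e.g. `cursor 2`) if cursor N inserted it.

After op 1 (move_right): buffer="trkbwox" (len 7), cursors c1@1 c2@6, authorship .......
After op 2 (insert('w')): buffer="twrkbwowx" (len 9), cursors c1@2 c2@8, authorship .1.....2.
After op 3 (insert('f')): buffer="twfrkbwowfx" (len 11), cursors c1@3 c2@10, authorship .11.....22.
After op 4 (add_cursor(4)): buffer="twfrkbwowfx" (len 11), cursors c1@3 c3@4 c2@10, authorship .11.....22.
After op 5 (delete): buffer="twkbwowx" (len 8), cursors c1@2 c3@2 c2@7, authorship .1....2.
After op 6 (insert('e')): buffer="tweekbwowex" (len 11), cursors c1@4 c3@4 c2@10, authorship .113....22.
After op 7 (delete): buffer="twkbwowx" (len 8), cursors c1@2 c3@2 c2@7, authorship .1....2.
After op 8 (insert('r')): buffer="twrrkbwowrx" (len 11), cursors c1@4 c3@4 c2@10, authorship .113....22.
Authorship (.=original, N=cursor N): . 1 1 3 . . . . 2 2 .
Index 8: author = 2

Answer: cursor 2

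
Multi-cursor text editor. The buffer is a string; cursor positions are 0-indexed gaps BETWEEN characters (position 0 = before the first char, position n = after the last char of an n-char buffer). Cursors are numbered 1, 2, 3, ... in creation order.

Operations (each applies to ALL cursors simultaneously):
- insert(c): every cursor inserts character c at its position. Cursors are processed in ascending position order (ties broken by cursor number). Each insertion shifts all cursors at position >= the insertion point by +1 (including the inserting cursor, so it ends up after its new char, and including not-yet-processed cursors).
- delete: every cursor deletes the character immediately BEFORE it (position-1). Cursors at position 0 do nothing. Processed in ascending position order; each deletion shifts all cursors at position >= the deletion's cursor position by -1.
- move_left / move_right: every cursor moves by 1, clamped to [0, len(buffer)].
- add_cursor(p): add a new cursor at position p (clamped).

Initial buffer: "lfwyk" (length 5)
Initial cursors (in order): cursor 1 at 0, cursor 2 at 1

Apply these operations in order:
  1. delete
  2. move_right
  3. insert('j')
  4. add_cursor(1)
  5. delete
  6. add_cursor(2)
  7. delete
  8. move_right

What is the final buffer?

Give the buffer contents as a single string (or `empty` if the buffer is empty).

Answer: wk

Derivation:
After op 1 (delete): buffer="fwyk" (len 4), cursors c1@0 c2@0, authorship ....
After op 2 (move_right): buffer="fwyk" (len 4), cursors c1@1 c2@1, authorship ....
After op 3 (insert('j')): buffer="fjjwyk" (len 6), cursors c1@3 c2@3, authorship .12...
After op 4 (add_cursor(1)): buffer="fjjwyk" (len 6), cursors c3@1 c1@3 c2@3, authorship .12...
After op 5 (delete): buffer="wyk" (len 3), cursors c1@0 c2@0 c3@0, authorship ...
After op 6 (add_cursor(2)): buffer="wyk" (len 3), cursors c1@0 c2@0 c3@0 c4@2, authorship ...
After op 7 (delete): buffer="wk" (len 2), cursors c1@0 c2@0 c3@0 c4@1, authorship ..
After op 8 (move_right): buffer="wk" (len 2), cursors c1@1 c2@1 c3@1 c4@2, authorship ..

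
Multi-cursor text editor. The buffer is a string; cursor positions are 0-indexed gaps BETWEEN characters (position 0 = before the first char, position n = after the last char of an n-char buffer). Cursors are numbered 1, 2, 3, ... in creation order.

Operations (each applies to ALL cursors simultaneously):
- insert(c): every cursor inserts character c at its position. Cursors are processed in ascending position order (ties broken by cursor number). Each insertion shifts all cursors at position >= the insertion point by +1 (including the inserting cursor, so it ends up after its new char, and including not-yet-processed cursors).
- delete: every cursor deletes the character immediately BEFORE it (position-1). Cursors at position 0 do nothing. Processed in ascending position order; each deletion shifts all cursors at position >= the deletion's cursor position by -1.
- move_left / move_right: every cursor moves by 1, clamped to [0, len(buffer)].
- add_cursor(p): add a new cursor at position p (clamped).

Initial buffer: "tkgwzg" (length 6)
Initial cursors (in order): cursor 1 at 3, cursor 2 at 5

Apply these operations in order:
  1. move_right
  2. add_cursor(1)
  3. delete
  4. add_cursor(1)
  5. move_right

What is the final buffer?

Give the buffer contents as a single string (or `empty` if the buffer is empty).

Answer: kgz

Derivation:
After op 1 (move_right): buffer="tkgwzg" (len 6), cursors c1@4 c2@6, authorship ......
After op 2 (add_cursor(1)): buffer="tkgwzg" (len 6), cursors c3@1 c1@4 c2@6, authorship ......
After op 3 (delete): buffer="kgz" (len 3), cursors c3@0 c1@2 c2@3, authorship ...
After op 4 (add_cursor(1)): buffer="kgz" (len 3), cursors c3@0 c4@1 c1@2 c2@3, authorship ...
After op 5 (move_right): buffer="kgz" (len 3), cursors c3@1 c4@2 c1@3 c2@3, authorship ...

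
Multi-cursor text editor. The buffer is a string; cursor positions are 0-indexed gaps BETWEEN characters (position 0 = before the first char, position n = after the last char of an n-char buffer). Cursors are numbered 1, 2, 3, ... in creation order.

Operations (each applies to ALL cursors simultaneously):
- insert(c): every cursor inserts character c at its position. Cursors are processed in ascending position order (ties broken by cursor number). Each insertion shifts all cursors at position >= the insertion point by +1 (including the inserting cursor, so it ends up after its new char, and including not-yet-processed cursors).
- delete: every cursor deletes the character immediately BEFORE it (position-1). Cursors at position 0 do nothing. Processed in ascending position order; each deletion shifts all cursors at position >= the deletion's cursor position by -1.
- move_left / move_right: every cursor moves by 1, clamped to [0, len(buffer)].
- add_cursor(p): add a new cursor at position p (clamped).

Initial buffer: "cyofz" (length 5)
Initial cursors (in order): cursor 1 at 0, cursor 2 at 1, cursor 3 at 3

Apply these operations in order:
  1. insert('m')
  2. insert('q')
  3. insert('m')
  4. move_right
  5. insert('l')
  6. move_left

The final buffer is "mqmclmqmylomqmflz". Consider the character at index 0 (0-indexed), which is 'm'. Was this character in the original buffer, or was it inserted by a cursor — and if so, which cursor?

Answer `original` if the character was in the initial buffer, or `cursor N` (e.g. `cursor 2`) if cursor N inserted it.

After op 1 (insert('m')): buffer="mcmyomfz" (len 8), cursors c1@1 c2@3 c3@6, authorship 1.2..3..
After op 2 (insert('q')): buffer="mqcmqyomqfz" (len 11), cursors c1@2 c2@5 c3@9, authorship 11.22..33..
After op 3 (insert('m')): buffer="mqmcmqmyomqmfz" (len 14), cursors c1@3 c2@7 c3@12, authorship 111.222..333..
After op 4 (move_right): buffer="mqmcmqmyomqmfz" (len 14), cursors c1@4 c2@8 c3@13, authorship 111.222..333..
After op 5 (insert('l')): buffer="mqmclmqmylomqmflz" (len 17), cursors c1@5 c2@10 c3@16, authorship 111.1222.2.333.3.
After op 6 (move_left): buffer="mqmclmqmylomqmflz" (len 17), cursors c1@4 c2@9 c3@15, authorship 111.1222.2.333.3.
Authorship (.=original, N=cursor N): 1 1 1 . 1 2 2 2 . 2 . 3 3 3 . 3 .
Index 0: author = 1

Answer: cursor 1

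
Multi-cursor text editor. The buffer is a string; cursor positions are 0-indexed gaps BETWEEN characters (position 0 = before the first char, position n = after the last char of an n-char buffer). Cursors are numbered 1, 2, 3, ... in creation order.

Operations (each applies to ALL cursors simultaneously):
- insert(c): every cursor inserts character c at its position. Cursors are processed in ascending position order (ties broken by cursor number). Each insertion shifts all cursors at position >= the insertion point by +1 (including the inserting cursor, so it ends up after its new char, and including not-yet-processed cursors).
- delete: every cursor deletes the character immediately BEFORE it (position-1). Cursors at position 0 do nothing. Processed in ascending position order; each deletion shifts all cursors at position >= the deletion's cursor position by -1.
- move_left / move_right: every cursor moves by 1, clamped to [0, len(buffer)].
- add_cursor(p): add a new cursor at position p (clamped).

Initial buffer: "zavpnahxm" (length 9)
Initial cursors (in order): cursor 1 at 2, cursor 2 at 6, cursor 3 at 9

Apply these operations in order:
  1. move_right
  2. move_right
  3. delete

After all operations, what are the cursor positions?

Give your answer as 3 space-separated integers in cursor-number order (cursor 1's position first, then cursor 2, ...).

Answer: 3 6 6

Derivation:
After op 1 (move_right): buffer="zavpnahxm" (len 9), cursors c1@3 c2@7 c3@9, authorship .........
After op 2 (move_right): buffer="zavpnahxm" (len 9), cursors c1@4 c2@8 c3@9, authorship .........
After op 3 (delete): buffer="zavnah" (len 6), cursors c1@3 c2@6 c3@6, authorship ......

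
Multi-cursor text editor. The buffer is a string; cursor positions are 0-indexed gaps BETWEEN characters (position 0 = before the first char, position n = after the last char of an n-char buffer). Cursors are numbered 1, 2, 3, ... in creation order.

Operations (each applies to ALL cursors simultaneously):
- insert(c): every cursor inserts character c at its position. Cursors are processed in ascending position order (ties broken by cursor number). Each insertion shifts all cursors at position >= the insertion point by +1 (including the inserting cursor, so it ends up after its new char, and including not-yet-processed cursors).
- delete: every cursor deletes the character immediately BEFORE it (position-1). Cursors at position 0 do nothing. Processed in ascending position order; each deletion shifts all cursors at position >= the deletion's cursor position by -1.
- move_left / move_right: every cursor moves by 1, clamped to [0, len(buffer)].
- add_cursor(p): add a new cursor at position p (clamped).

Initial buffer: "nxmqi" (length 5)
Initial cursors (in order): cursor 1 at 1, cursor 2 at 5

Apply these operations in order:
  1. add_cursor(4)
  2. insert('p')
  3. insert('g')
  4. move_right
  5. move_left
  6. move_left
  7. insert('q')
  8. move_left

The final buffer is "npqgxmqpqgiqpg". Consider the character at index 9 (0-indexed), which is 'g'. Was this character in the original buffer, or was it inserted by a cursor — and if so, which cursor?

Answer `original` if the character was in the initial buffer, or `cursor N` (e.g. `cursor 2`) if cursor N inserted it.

After op 1 (add_cursor(4)): buffer="nxmqi" (len 5), cursors c1@1 c3@4 c2@5, authorship .....
After op 2 (insert('p')): buffer="npxmqpip" (len 8), cursors c1@2 c3@6 c2@8, authorship .1...3.2
After op 3 (insert('g')): buffer="npgxmqpgipg" (len 11), cursors c1@3 c3@8 c2@11, authorship .11...33.22
After op 4 (move_right): buffer="npgxmqpgipg" (len 11), cursors c1@4 c3@9 c2@11, authorship .11...33.22
After op 5 (move_left): buffer="npgxmqpgipg" (len 11), cursors c1@3 c3@8 c2@10, authorship .11...33.22
After op 6 (move_left): buffer="npgxmqpgipg" (len 11), cursors c1@2 c3@7 c2@9, authorship .11...33.22
After op 7 (insert('q')): buffer="npqgxmqpqgiqpg" (len 14), cursors c1@3 c3@9 c2@12, authorship .111...333.222
After op 8 (move_left): buffer="npqgxmqpqgiqpg" (len 14), cursors c1@2 c3@8 c2@11, authorship .111...333.222
Authorship (.=original, N=cursor N): . 1 1 1 . . . 3 3 3 . 2 2 2
Index 9: author = 3

Answer: cursor 3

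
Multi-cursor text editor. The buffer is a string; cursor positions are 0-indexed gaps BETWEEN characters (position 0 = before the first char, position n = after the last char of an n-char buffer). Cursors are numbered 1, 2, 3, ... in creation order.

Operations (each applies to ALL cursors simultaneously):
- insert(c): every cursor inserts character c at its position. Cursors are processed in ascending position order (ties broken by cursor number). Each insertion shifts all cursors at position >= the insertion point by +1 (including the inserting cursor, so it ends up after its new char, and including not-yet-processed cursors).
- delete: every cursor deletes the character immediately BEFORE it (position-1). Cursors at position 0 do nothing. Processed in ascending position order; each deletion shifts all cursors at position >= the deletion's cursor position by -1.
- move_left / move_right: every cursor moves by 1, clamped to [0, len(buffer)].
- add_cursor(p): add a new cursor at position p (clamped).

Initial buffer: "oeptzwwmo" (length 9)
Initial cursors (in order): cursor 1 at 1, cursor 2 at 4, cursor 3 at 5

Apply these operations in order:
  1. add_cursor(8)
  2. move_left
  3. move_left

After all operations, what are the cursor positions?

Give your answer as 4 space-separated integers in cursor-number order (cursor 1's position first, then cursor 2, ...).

Answer: 0 2 3 6

Derivation:
After op 1 (add_cursor(8)): buffer="oeptzwwmo" (len 9), cursors c1@1 c2@4 c3@5 c4@8, authorship .........
After op 2 (move_left): buffer="oeptzwwmo" (len 9), cursors c1@0 c2@3 c3@4 c4@7, authorship .........
After op 3 (move_left): buffer="oeptzwwmo" (len 9), cursors c1@0 c2@2 c3@3 c4@6, authorship .........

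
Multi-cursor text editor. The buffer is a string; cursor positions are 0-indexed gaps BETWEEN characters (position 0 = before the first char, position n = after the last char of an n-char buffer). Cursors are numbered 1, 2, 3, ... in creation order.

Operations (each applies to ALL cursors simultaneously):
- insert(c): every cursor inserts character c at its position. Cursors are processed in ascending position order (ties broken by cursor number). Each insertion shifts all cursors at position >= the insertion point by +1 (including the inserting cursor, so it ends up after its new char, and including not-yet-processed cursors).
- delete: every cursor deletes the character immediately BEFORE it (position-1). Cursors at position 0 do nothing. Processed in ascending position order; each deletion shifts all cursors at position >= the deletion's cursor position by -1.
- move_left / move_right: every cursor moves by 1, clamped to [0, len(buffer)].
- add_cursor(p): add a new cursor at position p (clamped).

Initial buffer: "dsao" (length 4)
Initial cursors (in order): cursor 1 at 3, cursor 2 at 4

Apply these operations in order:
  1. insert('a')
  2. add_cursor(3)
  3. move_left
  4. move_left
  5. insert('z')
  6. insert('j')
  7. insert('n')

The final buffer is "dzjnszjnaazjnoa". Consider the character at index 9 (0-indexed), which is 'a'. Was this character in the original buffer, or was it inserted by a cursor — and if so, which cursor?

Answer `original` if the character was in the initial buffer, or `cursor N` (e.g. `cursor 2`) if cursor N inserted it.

Answer: cursor 1

Derivation:
After op 1 (insert('a')): buffer="dsaaoa" (len 6), cursors c1@4 c2@6, authorship ...1.2
After op 2 (add_cursor(3)): buffer="dsaaoa" (len 6), cursors c3@3 c1@4 c2@6, authorship ...1.2
After op 3 (move_left): buffer="dsaaoa" (len 6), cursors c3@2 c1@3 c2@5, authorship ...1.2
After op 4 (move_left): buffer="dsaaoa" (len 6), cursors c3@1 c1@2 c2@4, authorship ...1.2
After op 5 (insert('z')): buffer="dzszaazoa" (len 9), cursors c3@2 c1@4 c2@7, authorship .3.1.12.2
After op 6 (insert('j')): buffer="dzjszjaazjoa" (len 12), cursors c3@3 c1@6 c2@10, authorship .33.11.122.2
After op 7 (insert('n')): buffer="dzjnszjnaazjnoa" (len 15), cursors c3@4 c1@8 c2@13, authorship .333.111.1222.2
Authorship (.=original, N=cursor N): . 3 3 3 . 1 1 1 . 1 2 2 2 . 2
Index 9: author = 1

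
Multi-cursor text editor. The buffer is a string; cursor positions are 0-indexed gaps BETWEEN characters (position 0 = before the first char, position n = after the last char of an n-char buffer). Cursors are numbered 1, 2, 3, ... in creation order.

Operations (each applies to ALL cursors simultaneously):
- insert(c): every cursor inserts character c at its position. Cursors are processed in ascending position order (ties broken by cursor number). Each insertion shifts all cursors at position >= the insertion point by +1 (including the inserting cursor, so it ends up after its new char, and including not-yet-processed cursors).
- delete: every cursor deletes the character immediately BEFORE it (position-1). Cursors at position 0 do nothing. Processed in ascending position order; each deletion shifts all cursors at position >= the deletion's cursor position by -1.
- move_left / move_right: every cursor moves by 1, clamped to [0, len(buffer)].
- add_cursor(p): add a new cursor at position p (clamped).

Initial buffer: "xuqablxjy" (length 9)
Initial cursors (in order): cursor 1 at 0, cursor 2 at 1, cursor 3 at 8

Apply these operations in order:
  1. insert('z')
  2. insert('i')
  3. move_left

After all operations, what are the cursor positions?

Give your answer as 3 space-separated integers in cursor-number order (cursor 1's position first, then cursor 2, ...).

Answer: 1 4 13

Derivation:
After op 1 (insert('z')): buffer="zxzuqablxjzy" (len 12), cursors c1@1 c2@3 c3@11, authorship 1.2.......3.
After op 2 (insert('i')): buffer="zixziuqablxjziy" (len 15), cursors c1@2 c2@5 c3@14, authorship 11.22.......33.
After op 3 (move_left): buffer="zixziuqablxjziy" (len 15), cursors c1@1 c2@4 c3@13, authorship 11.22.......33.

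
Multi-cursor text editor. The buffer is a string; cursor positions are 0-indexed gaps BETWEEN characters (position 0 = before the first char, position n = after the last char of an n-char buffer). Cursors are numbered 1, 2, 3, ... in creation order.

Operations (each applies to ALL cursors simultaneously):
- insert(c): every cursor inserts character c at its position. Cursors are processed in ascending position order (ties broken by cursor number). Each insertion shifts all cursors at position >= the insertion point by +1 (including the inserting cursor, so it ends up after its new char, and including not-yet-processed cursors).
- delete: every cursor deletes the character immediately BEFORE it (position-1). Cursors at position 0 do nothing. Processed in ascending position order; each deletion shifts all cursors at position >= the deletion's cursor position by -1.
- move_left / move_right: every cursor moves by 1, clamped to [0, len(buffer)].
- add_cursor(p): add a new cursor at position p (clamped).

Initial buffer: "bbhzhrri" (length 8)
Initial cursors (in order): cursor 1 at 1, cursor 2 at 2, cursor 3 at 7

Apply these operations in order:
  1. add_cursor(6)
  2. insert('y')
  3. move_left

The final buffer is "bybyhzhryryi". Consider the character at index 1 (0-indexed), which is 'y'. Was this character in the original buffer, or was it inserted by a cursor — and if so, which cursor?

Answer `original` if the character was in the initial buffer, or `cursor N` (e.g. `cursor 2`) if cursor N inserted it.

Answer: cursor 1

Derivation:
After op 1 (add_cursor(6)): buffer="bbhzhrri" (len 8), cursors c1@1 c2@2 c4@6 c3@7, authorship ........
After op 2 (insert('y')): buffer="bybyhzhryryi" (len 12), cursors c1@2 c2@4 c4@9 c3@11, authorship .1.2....4.3.
After op 3 (move_left): buffer="bybyhzhryryi" (len 12), cursors c1@1 c2@3 c4@8 c3@10, authorship .1.2....4.3.
Authorship (.=original, N=cursor N): . 1 . 2 . . . . 4 . 3 .
Index 1: author = 1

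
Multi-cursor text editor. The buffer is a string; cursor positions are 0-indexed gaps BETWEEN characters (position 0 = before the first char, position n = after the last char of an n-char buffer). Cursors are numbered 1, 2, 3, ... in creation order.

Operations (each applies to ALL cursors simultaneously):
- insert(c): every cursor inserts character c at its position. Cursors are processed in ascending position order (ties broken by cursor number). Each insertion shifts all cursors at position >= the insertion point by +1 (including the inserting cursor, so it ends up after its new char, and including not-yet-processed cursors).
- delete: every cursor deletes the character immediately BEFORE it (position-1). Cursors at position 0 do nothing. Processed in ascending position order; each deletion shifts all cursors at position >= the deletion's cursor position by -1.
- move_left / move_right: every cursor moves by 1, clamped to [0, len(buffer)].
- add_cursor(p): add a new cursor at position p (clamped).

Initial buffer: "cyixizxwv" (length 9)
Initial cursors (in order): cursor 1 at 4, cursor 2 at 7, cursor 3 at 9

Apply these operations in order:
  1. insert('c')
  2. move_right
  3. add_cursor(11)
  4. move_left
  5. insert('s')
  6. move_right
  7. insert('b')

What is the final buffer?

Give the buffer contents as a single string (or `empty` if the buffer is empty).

After op 1 (insert('c')): buffer="cyixcizxcwvc" (len 12), cursors c1@5 c2@9 c3@12, authorship ....1...2..3
After op 2 (move_right): buffer="cyixcizxcwvc" (len 12), cursors c1@6 c2@10 c3@12, authorship ....1...2..3
After op 3 (add_cursor(11)): buffer="cyixcizxcwvc" (len 12), cursors c1@6 c2@10 c4@11 c3@12, authorship ....1...2..3
After op 4 (move_left): buffer="cyixcizxcwvc" (len 12), cursors c1@5 c2@9 c4@10 c3@11, authorship ....1...2..3
After op 5 (insert('s')): buffer="cyixcsizxcswsvsc" (len 16), cursors c1@6 c2@11 c4@13 c3@15, authorship ....11...22.4.33
After op 6 (move_right): buffer="cyixcsizxcswsvsc" (len 16), cursors c1@7 c2@12 c4@14 c3@16, authorship ....11...22.4.33
After op 7 (insert('b')): buffer="cyixcsibzxcswbsvbscb" (len 20), cursors c1@8 c2@14 c4@17 c3@20, authorship ....11.1..22.24.4333

Answer: cyixcsibzxcswbsvbscb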